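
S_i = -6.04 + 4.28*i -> [-6.04, -1.76, 2.52, 6.8, 11.08]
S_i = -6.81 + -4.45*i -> [-6.81, -11.26, -15.71, -20.16, -24.61]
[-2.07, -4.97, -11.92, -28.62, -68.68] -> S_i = -2.07*2.40^i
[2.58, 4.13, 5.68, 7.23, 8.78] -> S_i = 2.58 + 1.55*i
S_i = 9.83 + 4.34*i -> [9.83, 14.17, 18.51, 22.85, 27.19]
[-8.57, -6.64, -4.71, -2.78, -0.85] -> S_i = -8.57 + 1.93*i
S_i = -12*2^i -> [-12, -24, -48, -96, -192]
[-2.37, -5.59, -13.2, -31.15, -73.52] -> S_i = -2.37*2.36^i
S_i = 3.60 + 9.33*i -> [3.6, 12.93, 22.26, 31.59, 40.92]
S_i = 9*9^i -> [9, 81, 729, 6561, 59049]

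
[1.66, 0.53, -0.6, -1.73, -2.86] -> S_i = 1.66 + -1.13*i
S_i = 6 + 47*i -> [6, 53, 100, 147, 194]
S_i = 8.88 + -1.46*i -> [8.88, 7.42, 5.96, 4.5, 3.04]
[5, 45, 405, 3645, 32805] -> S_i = 5*9^i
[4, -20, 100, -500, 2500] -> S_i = 4*-5^i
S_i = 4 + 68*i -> [4, 72, 140, 208, 276]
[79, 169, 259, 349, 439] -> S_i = 79 + 90*i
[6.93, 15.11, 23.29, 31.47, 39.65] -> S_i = 6.93 + 8.18*i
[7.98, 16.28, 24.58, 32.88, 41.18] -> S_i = 7.98 + 8.30*i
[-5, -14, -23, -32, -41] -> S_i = -5 + -9*i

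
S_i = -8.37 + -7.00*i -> [-8.37, -15.37, -22.37, -29.37, -36.37]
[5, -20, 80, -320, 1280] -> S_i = 5*-4^i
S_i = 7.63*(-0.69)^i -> [7.63, -5.26, 3.63, -2.51, 1.73]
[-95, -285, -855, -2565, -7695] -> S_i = -95*3^i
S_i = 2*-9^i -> [2, -18, 162, -1458, 13122]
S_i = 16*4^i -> [16, 64, 256, 1024, 4096]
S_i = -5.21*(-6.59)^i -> [-5.21, 34.33, -226.26, 1491.06, -9826.06]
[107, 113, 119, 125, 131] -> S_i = 107 + 6*i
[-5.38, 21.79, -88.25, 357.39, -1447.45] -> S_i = -5.38*(-4.05)^i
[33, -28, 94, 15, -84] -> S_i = Random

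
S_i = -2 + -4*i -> [-2, -6, -10, -14, -18]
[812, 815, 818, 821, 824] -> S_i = 812 + 3*i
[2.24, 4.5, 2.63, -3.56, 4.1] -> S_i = Random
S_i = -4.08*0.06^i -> [-4.08, -0.24, -0.01, -0.0, -0.0]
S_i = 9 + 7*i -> [9, 16, 23, 30, 37]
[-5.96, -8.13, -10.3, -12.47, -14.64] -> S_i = -5.96 + -2.17*i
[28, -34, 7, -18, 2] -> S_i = Random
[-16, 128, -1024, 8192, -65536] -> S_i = -16*-8^i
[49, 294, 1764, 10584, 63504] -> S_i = 49*6^i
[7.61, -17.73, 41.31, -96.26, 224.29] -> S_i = 7.61*(-2.33)^i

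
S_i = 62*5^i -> [62, 310, 1550, 7750, 38750]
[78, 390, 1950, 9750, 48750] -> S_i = 78*5^i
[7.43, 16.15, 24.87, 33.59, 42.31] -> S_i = 7.43 + 8.72*i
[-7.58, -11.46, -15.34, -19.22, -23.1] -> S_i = -7.58 + -3.88*i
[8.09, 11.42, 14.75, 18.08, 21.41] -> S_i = 8.09 + 3.33*i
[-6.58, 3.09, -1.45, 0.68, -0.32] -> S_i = -6.58*(-0.47)^i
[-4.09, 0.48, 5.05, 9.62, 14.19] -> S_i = -4.09 + 4.57*i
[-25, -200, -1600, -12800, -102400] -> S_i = -25*8^i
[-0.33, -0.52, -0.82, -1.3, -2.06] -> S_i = -0.33*1.58^i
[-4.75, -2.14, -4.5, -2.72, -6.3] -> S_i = Random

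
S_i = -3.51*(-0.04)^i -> [-3.51, 0.14, -0.01, 0.0, -0.0]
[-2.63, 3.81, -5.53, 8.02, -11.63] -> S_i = -2.63*(-1.45)^i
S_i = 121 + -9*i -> [121, 112, 103, 94, 85]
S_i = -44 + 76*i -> [-44, 32, 108, 184, 260]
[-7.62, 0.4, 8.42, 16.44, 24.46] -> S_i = -7.62 + 8.02*i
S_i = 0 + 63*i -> [0, 63, 126, 189, 252]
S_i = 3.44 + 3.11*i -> [3.44, 6.55, 9.66, 12.77, 15.88]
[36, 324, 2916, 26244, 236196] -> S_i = 36*9^i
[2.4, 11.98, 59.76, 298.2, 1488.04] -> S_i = 2.40*4.99^i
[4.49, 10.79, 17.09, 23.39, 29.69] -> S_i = 4.49 + 6.30*i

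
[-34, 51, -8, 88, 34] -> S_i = Random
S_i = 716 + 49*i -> [716, 765, 814, 863, 912]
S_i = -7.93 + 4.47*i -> [-7.93, -3.46, 1.01, 5.48, 9.95]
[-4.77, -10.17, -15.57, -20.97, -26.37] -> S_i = -4.77 + -5.40*i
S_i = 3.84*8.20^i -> [3.84, 31.49, 258.2, 2117.25, 17361.48]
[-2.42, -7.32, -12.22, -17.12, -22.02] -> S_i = -2.42 + -4.90*i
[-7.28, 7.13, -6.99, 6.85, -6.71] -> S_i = -7.28*(-0.98)^i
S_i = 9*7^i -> [9, 63, 441, 3087, 21609]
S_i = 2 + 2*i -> [2, 4, 6, 8, 10]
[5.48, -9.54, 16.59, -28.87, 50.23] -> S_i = 5.48*(-1.74)^i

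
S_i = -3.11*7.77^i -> [-3.11, -24.16, -187.76, -1458.89, -11335.6]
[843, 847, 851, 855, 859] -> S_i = 843 + 4*i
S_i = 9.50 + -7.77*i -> [9.5, 1.73, -6.04, -13.81, -21.58]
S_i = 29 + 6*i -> [29, 35, 41, 47, 53]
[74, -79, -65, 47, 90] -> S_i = Random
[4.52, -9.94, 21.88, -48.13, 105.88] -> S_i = 4.52*(-2.20)^i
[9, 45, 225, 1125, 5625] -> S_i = 9*5^i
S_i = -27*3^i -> [-27, -81, -243, -729, -2187]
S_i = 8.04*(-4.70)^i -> [8.04, -37.79, 177.6, -834.74, 3923.26]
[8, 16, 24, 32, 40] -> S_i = 8 + 8*i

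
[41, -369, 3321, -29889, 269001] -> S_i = 41*-9^i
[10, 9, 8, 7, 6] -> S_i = 10 + -1*i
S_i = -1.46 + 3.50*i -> [-1.46, 2.04, 5.54, 9.04, 12.54]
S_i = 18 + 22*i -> [18, 40, 62, 84, 106]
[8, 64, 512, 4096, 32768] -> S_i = 8*8^i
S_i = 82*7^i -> [82, 574, 4018, 28126, 196882]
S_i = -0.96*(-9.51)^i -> [-0.96, 9.13, -86.82, 825.68, -7852.24]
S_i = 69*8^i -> [69, 552, 4416, 35328, 282624]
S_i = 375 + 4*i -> [375, 379, 383, 387, 391]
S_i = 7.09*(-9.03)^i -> [7.09, -64.02, 578.12, -5220.47, 47140.83]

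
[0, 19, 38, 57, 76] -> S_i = 0 + 19*i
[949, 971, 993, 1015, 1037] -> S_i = 949 + 22*i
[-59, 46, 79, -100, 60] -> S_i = Random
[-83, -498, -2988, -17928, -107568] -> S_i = -83*6^i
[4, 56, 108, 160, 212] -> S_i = 4 + 52*i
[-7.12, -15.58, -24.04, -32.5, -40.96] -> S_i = -7.12 + -8.46*i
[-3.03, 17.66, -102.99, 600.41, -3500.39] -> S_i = -3.03*(-5.83)^i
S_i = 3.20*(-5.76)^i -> [3.2, -18.43, 106.17, -611.53, 3522.41]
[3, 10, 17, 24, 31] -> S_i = 3 + 7*i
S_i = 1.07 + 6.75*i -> [1.07, 7.82, 14.57, 21.32, 28.07]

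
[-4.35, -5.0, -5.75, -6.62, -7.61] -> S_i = -4.35*1.15^i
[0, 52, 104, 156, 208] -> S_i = 0 + 52*i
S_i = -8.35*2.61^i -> [-8.35, -21.79, -56.88, -148.46, -387.48]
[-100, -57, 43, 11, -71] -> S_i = Random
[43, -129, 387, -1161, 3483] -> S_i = 43*-3^i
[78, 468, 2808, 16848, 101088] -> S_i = 78*6^i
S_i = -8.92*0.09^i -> [-8.92, -0.8, -0.07, -0.01, -0.0]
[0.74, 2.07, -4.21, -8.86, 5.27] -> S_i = Random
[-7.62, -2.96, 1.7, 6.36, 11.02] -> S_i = -7.62 + 4.66*i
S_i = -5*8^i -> [-5, -40, -320, -2560, -20480]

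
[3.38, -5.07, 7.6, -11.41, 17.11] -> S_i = 3.38*(-1.50)^i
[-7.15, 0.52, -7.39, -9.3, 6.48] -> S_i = Random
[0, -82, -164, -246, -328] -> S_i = 0 + -82*i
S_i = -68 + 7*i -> [-68, -61, -54, -47, -40]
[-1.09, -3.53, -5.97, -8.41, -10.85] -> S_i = -1.09 + -2.44*i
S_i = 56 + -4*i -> [56, 52, 48, 44, 40]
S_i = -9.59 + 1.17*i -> [-9.59, -8.42, -7.25, -6.08, -4.91]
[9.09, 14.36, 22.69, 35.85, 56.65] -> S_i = 9.09*1.58^i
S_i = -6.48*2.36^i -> [-6.48, -15.29, -36.09, -85.17, -201.01]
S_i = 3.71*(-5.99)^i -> [3.71, -22.22, 133.12, -797.36, 4776.19]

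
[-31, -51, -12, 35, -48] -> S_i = Random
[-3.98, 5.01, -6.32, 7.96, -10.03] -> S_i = -3.98*(-1.26)^i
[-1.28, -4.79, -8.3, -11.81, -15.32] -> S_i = -1.28 + -3.51*i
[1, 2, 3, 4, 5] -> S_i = 1 + 1*i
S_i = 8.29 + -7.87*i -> [8.29, 0.42, -7.45, -15.32, -23.19]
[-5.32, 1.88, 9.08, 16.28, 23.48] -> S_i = -5.32 + 7.20*i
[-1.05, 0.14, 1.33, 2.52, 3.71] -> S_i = -1.05 + 1.19*i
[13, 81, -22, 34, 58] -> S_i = Random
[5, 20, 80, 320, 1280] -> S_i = 5*4^i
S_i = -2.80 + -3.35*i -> [-2.8, -6.15, -9.5, -12.85, -16.2]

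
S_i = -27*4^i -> [-27, -108, -432, -1728, -6912]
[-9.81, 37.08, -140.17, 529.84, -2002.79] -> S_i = -9.81*(-3.78)^i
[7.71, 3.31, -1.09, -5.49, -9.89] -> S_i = 7.71 + -4.40*i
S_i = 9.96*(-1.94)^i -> [9.96, -19.32, 37.49, -72.72, 141.08]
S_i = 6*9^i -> [6, 54, 486, 4374, 39366]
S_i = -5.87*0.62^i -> [-5.87, -3.64, -2.26, -1.4, -0.87]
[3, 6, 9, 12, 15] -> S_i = 3 + 3*i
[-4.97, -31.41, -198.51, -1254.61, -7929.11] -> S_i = -4.97*6.32^i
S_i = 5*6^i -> [5, 30, 180, 1080, 6480]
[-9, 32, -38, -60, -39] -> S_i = Random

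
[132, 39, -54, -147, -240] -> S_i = 132 + -93*i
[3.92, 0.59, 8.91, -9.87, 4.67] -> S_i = Random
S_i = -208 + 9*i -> [-208, -199, -190, -181, -172]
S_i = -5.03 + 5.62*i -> [-5.03, 0.59, 6.21, 11.83, 17.45]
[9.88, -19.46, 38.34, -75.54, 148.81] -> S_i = 9.88*(-1.97)^i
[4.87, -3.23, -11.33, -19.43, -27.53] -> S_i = 4.87 + -8.10*i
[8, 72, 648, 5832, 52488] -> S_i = 8*9^i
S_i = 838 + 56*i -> [838, 894, 950, 1006, 1062]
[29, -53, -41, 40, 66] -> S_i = Random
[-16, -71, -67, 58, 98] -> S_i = Random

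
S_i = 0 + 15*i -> [0, 15, 30, 45, 60]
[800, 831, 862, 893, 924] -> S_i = 800 + 31*i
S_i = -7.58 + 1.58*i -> [-7.58, -6.0, -4.42, -2.84, -1.26]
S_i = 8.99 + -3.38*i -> [8.99, 5.61, 2.23, -1.15, -4.53]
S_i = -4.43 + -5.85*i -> [-4.43, -10.28, -16.13, -21.98, -27.83]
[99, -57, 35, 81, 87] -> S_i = Random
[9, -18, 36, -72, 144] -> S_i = 9*-2^i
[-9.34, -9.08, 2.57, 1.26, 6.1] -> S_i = Random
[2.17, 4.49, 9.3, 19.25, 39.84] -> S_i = 2.17*2.07^i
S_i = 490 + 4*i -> [490, 494, 498, 502, 506]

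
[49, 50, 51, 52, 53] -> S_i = 49 + 1*i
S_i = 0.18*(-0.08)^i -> [0.18, -0.01, 0.0, -0.0, 0.0]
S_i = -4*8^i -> [-4, -32, -256, -2048, -16384]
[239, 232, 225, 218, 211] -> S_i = 239 + -7*i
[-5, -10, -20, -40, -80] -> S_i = -5*2^i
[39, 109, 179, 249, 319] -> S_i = 39 + 70*i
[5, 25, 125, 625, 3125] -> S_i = 5*5^i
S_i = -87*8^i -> [-87, -696, -5568, -44544, -356352]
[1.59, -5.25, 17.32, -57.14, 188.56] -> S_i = 1.59*(-3.30)^i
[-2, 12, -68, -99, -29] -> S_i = Random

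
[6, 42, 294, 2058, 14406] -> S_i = 6*7^i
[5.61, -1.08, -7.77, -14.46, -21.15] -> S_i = 5.61 + -6.69*i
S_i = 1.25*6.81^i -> [1.25, 8.51, 57.97, 394.78, 2688.43]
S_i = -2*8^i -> [-2, -16, -128, -1024, -8192]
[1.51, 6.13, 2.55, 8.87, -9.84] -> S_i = Random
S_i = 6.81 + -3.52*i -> [6.81, 3.29, -0.23, -3.75, -7.27]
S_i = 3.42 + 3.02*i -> [3.42, 6.44, 9.46, 12.48, 15.5]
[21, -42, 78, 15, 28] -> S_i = Random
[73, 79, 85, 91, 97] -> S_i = 73 + 6*i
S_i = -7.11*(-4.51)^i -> [-7.11, 32.07, -144.62, 652.23, -2941.55]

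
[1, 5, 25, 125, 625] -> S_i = 1*5^i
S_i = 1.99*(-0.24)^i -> [1.99, -0.48, 0.11, -0.03, 0.01]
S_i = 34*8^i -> [34, 272, 2176, 17408, 139264]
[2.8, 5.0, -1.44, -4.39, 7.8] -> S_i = Random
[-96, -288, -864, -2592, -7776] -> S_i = -96*3^i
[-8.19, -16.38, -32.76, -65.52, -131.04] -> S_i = -8.19*2.00^i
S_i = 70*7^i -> [70, 490, 3430, 24010, 168070]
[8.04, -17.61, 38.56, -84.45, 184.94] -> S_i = 8.04*(-2.19)^i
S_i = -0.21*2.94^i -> [-0.21, -0.62, -1.82, -5.34, -15.69]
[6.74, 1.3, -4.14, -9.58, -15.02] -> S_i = 6.74 + -5.44*i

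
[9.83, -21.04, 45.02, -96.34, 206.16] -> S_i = 9.83*(-2.14)^i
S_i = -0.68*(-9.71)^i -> [-0.68, 6.6, -64.11, 622.54, -6044.85]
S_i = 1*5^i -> [1, 5, 25, 125, 625]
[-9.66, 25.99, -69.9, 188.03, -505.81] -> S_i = -9.66*(-2.69)^i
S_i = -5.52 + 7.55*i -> [-5.52, 2.03, 9.58, 17.13, 24.68]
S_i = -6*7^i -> [-6, -42, -294, -2058, -14406]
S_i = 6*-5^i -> [6, -30, 150, -750, 3750]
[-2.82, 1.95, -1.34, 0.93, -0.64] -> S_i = -2.82*(-0.69)^i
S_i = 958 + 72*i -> [958, 1030, 1102, 1174, 1246]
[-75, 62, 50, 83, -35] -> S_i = Random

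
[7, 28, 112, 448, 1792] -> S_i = 7*4^i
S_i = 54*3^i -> [54, 162, 486, 1458, 4374]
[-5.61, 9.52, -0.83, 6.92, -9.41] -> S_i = Random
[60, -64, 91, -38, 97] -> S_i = Random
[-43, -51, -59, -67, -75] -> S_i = -43 + -8*i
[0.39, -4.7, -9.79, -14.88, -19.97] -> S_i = 0.39 + -5.09*i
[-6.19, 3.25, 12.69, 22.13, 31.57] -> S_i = -6.19 + 9.44*i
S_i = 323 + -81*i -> [323, 242, 161, 80, -1]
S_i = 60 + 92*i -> [60, 152, 244, 336, 428]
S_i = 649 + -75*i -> [649, 574, 499, 424, 349]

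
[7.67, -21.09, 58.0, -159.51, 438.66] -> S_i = 7.67*(-2.75)^i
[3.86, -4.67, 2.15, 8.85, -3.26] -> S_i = Random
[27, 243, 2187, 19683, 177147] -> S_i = 27*9^i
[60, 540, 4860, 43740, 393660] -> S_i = 60*9^i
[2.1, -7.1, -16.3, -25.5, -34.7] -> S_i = 2.10 + -9.20*i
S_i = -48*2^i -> [-48, -96, -192, -384, -768]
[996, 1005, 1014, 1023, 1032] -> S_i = 996 + 9*i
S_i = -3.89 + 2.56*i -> [-3.89, -1.33, 1.23, 3.79, 6.35]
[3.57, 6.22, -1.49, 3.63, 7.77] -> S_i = Random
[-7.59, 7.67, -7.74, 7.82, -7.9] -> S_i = -7.59*(-1.01)^i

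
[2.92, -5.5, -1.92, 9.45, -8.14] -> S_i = Random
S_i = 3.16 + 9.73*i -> [3.16, 12.89, 22.62, 32.35, 42.08]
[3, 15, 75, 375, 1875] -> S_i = 3*5^i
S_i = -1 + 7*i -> [-1, 6, 13, 20, 27]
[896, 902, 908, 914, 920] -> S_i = 896 + 6*i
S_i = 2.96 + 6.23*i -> [2.96, 9.19, 15.42, 21.65, 27.88]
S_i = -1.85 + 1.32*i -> [-1.85, -0.53, 0.79, 2.11, 3.43]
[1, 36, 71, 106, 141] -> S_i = 1 + 35*i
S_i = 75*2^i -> [75, 150, 300, 600, 1200]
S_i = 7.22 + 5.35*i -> [7.22, 12.57, 17.92, 23.27, 28.62]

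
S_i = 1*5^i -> [1, 5, 25, 125, 625]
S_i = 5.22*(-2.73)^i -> [5.22, -14.25, 38.9, -106.21, 289.95]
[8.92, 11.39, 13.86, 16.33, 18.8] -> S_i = 8.92 + 2.47*i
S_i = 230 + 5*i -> [230, 235, 240, 245, 250]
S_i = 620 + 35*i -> [620, 655, 690, 725, 760]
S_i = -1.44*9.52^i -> [-1.44, -13.71, -130.51, -1242.43, -11827.97]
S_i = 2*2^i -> [2, 4, 8, 16, 32]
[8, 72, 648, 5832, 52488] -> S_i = 8*9^i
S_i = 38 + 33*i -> [38, 71, 104, 137, 170]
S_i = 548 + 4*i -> [548, 552, 556, 560, 564]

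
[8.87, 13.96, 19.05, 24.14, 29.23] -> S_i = 8.87 + 5.09*i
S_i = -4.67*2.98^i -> [-4.67, -13.92, -41.47, -123.58, -368.28]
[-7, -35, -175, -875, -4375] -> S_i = -7*5^i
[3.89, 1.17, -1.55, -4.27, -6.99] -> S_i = 3.89 + -2.72*i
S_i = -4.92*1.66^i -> [-4.92, -8.17, -13.56, -22.51, -37.36]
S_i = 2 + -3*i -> [2, -1, -4, -7, -10]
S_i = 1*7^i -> [1, 7, 49, 343, 2401]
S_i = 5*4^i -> [5, 20, 80, 320, 1280]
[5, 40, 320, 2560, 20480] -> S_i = 5*8^i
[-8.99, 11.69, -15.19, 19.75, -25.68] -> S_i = -8.99*(-1.30)^i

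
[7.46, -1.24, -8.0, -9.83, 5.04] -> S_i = Random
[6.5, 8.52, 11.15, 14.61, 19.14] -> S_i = 6.50*1.31^i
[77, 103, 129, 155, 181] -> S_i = 77 + 26*i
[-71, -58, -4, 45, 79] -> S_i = Random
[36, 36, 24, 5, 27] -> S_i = Random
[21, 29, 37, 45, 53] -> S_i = 21 + 8*i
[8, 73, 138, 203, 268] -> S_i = 8 + 65*i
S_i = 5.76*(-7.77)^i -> [5.76, -44.76, 347.75, -2702.0, 20994.55]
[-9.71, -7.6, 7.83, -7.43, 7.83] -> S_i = Random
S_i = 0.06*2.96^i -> [0.06, 0.18, 0.53, 1.56, 4.61]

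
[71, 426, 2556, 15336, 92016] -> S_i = 71*6^i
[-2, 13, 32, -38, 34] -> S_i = Random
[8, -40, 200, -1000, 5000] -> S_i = 8*-5^i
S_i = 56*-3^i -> [56, -168, 504, -1512, 4536]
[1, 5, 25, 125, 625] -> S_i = 1*5^i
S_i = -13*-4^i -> [-13, 52, -208, 832, -3328]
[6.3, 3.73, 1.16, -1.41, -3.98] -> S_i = 6.30 + -2.57*i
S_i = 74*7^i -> [74, 518, 3626, 25382, 177674]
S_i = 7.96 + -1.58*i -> [7.96, 6.38, 4.8, 3.22, 1.64]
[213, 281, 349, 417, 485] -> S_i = 213 + 68*i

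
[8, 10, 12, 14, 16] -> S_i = 8 + 2*i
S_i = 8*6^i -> [8, 48, 288, 1728, 10368]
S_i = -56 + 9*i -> [-56, -47, -38, -29, -20]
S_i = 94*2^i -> [94, 188, 376, 752, 1504]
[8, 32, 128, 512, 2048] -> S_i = 8*4^i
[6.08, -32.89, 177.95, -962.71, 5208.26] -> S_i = 6.08*(-5.41)^i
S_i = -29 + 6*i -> [-29, -23, -17, -11, -5]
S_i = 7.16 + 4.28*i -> [7.16, 11.44, 15.72, 20.0, 24.28]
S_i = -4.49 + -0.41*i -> [-4.49, -4.9, -5.31, -5.72, -6.13]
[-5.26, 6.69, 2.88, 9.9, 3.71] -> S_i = Random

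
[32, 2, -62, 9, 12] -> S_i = Random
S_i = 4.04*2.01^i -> [4.04, 8.12, 16.32, 32.81, 65.94]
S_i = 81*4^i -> [81, 324, 1296, 5184, 20736]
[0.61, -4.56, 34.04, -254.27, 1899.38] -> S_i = 0.61*(-7.47)^i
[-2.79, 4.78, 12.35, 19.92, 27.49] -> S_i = -2.79 + 7.57*i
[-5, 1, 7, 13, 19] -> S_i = -5 + 6*i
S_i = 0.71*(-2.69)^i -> [0.71, -1.91, 5.14, -13.82, 37.18]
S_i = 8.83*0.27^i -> [8.83, 2.38, 0.64, 0.17, 0.05]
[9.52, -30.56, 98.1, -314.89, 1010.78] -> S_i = 9.52*(-3.21)^i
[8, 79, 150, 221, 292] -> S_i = 8 + 71*i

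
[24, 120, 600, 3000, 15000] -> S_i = 24*5^i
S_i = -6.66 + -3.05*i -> [-6.66, -9.71, -12.76, -15.81, -18.86]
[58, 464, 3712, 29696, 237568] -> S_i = 58*8^i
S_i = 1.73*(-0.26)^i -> [1.73, -0.45, 0.12, -0.03, 0.01]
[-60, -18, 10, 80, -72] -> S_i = Random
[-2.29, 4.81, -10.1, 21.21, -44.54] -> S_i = -2.29*(-2.10)^i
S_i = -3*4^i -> [-3, -12, -48, -192, -768]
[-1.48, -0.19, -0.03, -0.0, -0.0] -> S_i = -1.48*0.13^i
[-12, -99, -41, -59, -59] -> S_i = Random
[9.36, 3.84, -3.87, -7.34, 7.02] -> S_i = Random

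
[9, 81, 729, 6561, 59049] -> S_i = 9*9^i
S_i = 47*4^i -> [47, 188, 752, 3008, 12032]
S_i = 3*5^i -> [3, 15, 75, 375, 1875]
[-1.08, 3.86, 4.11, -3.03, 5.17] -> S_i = Random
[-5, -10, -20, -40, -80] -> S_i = -5*2^i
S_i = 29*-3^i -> [29, -87, 261, -783, 2349]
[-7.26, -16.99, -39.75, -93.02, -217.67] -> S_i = -7.26*2.34^i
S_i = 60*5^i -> [60, 300, 1500, 7500, 37500]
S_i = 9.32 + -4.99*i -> [9.32, 4.33, -0.66, -5.65, -10.64]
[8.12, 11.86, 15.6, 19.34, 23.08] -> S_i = 8.12 + 3.74*i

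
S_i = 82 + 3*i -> [82, 85, 88, 91, 94]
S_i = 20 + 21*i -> [20, 41, 62, 83, 104]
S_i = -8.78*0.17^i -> [-8.78, -1.49, -0.25, -0.04, -0.01]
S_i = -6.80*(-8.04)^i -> [-6.8, 54.67, -439.56, 3534.09, -28414.05]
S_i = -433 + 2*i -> [-433, -431, -429, -427, -425]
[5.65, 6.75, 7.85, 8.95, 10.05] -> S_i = 5.65 + 1.10*i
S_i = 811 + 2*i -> [811, 813, 815, 817, 819]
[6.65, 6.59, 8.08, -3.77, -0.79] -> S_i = Random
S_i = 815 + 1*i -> [815, 816, 817, 818, 819]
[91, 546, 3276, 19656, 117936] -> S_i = 91*6^i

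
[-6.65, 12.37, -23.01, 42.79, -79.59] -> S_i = -6.65*(-1.86)^i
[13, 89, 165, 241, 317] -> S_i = 13 + 76*i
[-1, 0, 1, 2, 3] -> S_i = -1 + 1*i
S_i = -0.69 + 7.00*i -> [-0.69, 6.31, 13.31, 20.31, 27.31]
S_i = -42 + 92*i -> [-42, 50, 142, 234, 326]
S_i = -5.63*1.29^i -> [-5.63, -7.26, -9.37, -12.09, -15.59]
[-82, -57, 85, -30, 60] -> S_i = Random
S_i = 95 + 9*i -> [95, 104, 113, 122, 131]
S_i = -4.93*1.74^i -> [-4.93, -8.58, -14.93, -25.97, -45.19]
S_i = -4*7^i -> [-4, -28, -196, -1372, -9604]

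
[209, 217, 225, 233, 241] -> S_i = 209 + 8*i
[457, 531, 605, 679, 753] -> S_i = 457 + 74*i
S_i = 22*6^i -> [22, 132, 792, 4752, 28512]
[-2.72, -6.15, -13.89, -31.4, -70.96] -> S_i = -2.72*2.26^i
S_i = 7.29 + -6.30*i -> [7.29, 0.99, -5.31, -11.61, -17.91]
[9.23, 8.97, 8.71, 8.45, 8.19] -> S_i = 9.23 + -0.26*i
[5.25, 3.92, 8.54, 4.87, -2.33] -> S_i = Random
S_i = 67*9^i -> [67, 603, 5427, 48843, 439587]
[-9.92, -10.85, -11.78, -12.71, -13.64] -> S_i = -9.92 + -0.93*i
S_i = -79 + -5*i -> [-79, -84, -89, -94, -99]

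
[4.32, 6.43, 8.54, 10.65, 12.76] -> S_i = 4.32 + 2.11*i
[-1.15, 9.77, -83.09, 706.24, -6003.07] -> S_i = -1.15*(-8.50)^i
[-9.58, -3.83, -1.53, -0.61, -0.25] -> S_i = -9.58*0.40^i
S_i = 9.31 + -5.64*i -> [9.31, 3.67, -1.97, -7.61, -13.25]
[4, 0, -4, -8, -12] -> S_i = 4 + -4*i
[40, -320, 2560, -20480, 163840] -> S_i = 40*-8^i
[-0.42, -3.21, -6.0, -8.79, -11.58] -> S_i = -0.42 + -2.79*i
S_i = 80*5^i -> [80, 400, 2000, 10000, 50000]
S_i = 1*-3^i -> [1, -3, 9, -27, 81]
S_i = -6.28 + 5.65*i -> [-6.28, -0.63, 5.02, 10.67, 16.32]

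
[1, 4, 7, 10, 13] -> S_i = 1 + 3*i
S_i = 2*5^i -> [2, 10, 50, 250, 1250]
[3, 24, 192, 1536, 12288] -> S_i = 3*8^i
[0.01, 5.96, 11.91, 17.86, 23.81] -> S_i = 0.01 + 5.95*i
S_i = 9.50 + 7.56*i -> [9.5, 17.06, 24.62, 32.18, 39.74]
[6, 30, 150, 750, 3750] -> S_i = 6*5^i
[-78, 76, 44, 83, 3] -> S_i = Random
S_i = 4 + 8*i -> [4, 12, 20, 28, 36]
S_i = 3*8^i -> [3, 24, 192, 1536, 12288]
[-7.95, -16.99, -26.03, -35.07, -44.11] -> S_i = -7.95 + -9.04*i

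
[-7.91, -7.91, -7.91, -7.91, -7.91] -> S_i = -7.91 + 0.00*i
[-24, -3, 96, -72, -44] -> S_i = Random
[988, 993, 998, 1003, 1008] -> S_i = 988 + 5*i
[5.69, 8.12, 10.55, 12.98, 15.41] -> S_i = 5.69 + 2.43*i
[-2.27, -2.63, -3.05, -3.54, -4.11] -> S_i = -2.27*1.16^i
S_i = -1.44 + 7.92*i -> [-1.44, 6.48, 14.4, 22.32, 30.24]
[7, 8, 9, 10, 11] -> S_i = 7 + 1*i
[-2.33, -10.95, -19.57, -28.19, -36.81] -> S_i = -2.33 + -8.62*i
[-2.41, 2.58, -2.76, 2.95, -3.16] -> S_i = -2.41*(-1.07)^i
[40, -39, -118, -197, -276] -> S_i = 40 + -79*i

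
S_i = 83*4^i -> [83, 332, 1328, 5312, 21248]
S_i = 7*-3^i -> [7, -21, 63, -189, 567]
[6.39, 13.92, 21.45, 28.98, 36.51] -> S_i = 6.39 + 7.53*i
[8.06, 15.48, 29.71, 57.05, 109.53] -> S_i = 8.06*1.92^i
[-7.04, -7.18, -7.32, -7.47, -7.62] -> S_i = -7.04*1.02^i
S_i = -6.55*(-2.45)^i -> [-6.55, 16.05, -39.32, 96.33, -236.0]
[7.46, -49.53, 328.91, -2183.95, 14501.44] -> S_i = 7.46*(-6.64)^i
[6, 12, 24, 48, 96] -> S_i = 6*2^i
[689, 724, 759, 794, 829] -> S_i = 689 + 35*i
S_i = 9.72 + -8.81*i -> [9.72, 0.91, -7.9, -16.71, -25.52]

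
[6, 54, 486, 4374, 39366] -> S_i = 6*9^i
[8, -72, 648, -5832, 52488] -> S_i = 8*-9^i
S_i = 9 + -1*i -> [9, 8, 7, 6, 5]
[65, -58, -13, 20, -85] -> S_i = Random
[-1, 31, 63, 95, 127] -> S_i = -1 + 32*i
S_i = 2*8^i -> [2, 16, 128, 1024, 8192]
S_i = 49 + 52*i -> [49, 101, 153, 205, 257]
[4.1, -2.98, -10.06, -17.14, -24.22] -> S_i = 4.10 + -7.08*i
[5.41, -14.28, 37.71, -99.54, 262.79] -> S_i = 5.41*(-2.64)^i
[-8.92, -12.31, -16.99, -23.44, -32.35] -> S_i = -8.92*1.38^i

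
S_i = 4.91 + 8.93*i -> [4.91, 13.84, 22.77, 31.7, 40.63]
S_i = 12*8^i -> [12, 96, 768, 6144, 49152]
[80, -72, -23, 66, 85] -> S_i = Random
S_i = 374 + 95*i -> [374, 469, 564, 659, 754]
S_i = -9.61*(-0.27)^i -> [-9.61, 2.59, -0.7, 0.19, -0.05]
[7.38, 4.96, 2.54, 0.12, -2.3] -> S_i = 7.38 + -2.42*i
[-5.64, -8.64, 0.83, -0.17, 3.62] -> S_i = Random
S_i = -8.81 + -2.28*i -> [-8.81, -11.09, -13.37, -15.65, -17.93]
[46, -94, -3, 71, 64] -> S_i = Random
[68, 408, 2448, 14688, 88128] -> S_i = 68*6^i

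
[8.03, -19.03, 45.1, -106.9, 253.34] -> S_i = 8.03*(-2.37)^i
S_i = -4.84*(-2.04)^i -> [-4.84, 9.87, -20.14, 41.09, -83.82]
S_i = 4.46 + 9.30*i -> [4.46, 13.76, 23.06, 32.36, 41.66]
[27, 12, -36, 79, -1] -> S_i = Random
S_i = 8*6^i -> [8, 48, 288, 1728, 10368]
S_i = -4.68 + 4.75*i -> [-4.68, 0.07, 4.82, 9.57, 14.32]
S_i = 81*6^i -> [81, 486, 2916, 17496, 104976]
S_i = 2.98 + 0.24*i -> [2.98, 3.22, 3.46, 3.7, 3.94]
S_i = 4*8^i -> [4, 32, 256, 2048, 16384]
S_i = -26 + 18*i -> [-26, -8, 10, 28, 46]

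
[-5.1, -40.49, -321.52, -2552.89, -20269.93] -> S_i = -5.10*7.94^i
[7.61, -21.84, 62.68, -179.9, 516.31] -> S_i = 7.61*(-2.87)^i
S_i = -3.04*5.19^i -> [-3.04, -15.78, -81.89, -424.99, -2205.68]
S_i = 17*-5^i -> [17, -85, 425, -2125, 10625]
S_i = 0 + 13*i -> [0, 13, 26, 39, 52]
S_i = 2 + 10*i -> [2, 12, 22, 32, 42]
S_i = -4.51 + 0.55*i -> [-4.51, -3.96, -3.41, -2.86, -2.31]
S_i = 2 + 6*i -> [2, 8, 14, 20, 26]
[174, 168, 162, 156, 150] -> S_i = 174 + -6*i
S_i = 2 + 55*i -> [2, 57, 112, 167, 222]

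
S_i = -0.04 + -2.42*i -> [-0.04, -2.46, -4.88, -7.3, -9.72]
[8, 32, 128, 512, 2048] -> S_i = 8*4^i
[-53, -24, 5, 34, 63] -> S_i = -53 + 29*i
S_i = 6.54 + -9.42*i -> [6.54, -2.88, -12.3, -21.72, -31.14]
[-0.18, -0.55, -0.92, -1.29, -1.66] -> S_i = -0.18 + -0.37*i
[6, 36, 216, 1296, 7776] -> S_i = 6*6^i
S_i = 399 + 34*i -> [399, 433, 467, 501, 535]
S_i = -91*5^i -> [-91, -455, -2275, -11375, -56875]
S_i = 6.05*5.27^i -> [6.05, 31.88, 168.03, 885.5, 4666.57]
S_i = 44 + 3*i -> [44, 47, 50, 53, 56]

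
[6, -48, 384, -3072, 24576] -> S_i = 6*-8^i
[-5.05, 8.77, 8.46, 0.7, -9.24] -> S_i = Random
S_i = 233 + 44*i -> [233, 277, 321, 365, 409]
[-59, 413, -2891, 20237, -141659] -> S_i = -59*-7^i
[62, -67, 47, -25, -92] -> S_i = Random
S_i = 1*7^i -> [1, 7, 49, 343, 2401]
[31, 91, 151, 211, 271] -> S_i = 31 + 60*i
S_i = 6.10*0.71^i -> [6.1, 4.33, 3.08, 2.18, 1.55]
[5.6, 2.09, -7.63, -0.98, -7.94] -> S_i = Random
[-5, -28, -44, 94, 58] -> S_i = Random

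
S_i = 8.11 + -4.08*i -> [8.11, 4.03, -0.05, -4.13, -8.21]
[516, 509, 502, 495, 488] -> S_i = 516 + -7*i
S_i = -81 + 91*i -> [-81, 10, 101, 192, 283]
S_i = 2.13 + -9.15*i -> [2.13, -7.02, -16.17, -25.32, -34.47]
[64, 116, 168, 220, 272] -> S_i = 64 + 52*i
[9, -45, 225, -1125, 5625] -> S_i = 9*-5^i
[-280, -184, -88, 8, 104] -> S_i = -280 + 96*i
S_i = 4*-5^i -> [4, -20, 100, -500, 2500]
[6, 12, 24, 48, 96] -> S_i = 6*2^i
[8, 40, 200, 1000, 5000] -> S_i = 8*5^i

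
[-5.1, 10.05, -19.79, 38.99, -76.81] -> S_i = -5.10*(-1.97)^i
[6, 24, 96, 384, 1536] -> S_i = 6*4^i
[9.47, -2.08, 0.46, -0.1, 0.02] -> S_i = 9.47*(-0.22)^i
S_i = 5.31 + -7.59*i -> [5.31, -2.28, -9.87, -17.46, -25.05]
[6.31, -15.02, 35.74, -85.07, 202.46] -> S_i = 6.31*(-2.38)^i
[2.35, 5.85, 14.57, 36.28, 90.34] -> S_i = 2.35*2.49^i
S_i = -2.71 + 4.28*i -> [-2.71, 1.57, 5.85, 10.13, 14.41]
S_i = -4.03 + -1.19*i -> [-4.03, -5.22, -6.41, -7.6, -8.79]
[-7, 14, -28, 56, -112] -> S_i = -7*-2^i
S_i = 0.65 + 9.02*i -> [0.65, 9.67, 18.69, 27.71, 36.73]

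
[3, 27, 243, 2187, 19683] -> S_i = 3*9^i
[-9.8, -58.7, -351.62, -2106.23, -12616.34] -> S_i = -9.80*5.99^i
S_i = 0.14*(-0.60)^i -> [0.14, -0.08, 0.05, -0.03, 0.02]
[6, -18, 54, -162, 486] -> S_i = 6*-3^i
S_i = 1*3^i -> [1, 3, 9, 27, 81]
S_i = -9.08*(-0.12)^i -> [-9.08, 1.09, -0.13, 0.02, -0.0]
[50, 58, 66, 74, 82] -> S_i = 50 + 8*i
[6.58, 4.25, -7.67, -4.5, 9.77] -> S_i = Random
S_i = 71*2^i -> [71, 142, 284, 568, 1136]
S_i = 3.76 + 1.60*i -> [3.76, 5.36, 6.96, 8.56, 10.16]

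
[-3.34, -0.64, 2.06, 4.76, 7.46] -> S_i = -3.34 + 2.70*i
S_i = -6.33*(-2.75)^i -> [-6.33, 17.41, -47.87, 131.64, -362.02]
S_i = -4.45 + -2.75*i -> [-4.45, -7.2, -9.95, -12.7, -15.45]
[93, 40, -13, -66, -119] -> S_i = 93 + -53*i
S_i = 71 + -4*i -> [71, 67, 63, 59, 55]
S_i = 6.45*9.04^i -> [6.45, 58.31, 527.1, 4765.02, 43075.81]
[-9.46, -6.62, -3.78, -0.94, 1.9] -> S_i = -9.46 + 2.84*i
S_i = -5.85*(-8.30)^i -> [-5.85, 48.56, -403.01, 3344.95, -27763.12]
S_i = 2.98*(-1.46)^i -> [2.98, -4.35, 6.35, -9.27, 13.54]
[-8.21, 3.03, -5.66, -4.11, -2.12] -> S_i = Random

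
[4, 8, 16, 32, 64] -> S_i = 4*2^i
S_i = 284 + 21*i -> [284, 305, 326, 347, 368]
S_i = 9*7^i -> [9, 63, 441, 3087, 21609]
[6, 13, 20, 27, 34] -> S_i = 6 + 7*i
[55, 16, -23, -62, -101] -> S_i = 55 + -39*i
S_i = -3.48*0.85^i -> [-3.48, -2.96, -2.51, -2.14, -1.82]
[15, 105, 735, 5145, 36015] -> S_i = 15*7^i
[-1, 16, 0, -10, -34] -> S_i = Random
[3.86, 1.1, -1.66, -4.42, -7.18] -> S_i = 3.86 + -2.76*i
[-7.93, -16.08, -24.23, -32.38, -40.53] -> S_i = -7.93 + -8.15*i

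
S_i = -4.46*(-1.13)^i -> [-4.46, 5.04, -5.69, 6.44, -7.27]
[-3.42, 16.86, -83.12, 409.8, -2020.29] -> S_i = -3.42*(-4.93)^i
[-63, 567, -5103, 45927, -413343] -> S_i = -63*-9^i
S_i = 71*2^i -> [71, 142, 284, 568, 1136]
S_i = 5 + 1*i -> [5, 6, 7, 8, 9]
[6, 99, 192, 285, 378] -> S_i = 6 + 93*i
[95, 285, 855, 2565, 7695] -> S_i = 95*3^i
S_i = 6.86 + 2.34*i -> [6.86, 9.2, 11.54, 13.88, 16.22]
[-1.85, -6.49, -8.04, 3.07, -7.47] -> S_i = Random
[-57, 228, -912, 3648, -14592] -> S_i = -57*-4^i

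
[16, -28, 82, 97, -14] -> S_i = Random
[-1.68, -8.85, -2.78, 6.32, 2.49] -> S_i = Random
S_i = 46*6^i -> [46, 276, 1656, 9936, 59616]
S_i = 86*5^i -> [86, 430, 2150, 10750, 53750]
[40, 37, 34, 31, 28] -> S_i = 40 + -3*i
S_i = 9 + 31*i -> [9, 40, 71, 102, 133]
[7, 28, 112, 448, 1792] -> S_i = 7*4^i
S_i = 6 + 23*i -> [6, 29, 52, 75, 98]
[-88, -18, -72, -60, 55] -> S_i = Random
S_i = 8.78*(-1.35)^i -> [8.78, -11.85, 16.0, -21.6, 29.16]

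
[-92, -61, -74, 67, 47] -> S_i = Random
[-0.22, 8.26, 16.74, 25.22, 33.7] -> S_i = -0.22 + 8.48*i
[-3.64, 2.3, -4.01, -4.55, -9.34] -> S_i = Random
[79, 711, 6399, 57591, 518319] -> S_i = 79*9^i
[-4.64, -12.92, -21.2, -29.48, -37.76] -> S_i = -4.64 + -8.28*i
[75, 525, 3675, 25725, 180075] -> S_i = 75*7^i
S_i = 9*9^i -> [9, 81, 729, 6561, 59049]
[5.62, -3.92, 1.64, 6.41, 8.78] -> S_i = Random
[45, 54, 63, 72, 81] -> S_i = 45 + 9*i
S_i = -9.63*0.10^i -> [-9.63, -0.96, -0.1, -0.01, -0.0]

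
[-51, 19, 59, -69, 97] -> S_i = Random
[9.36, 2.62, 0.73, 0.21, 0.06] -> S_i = 9.36*0.28^i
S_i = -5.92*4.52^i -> [-5.92, -26.76, -120.95, -546.68, -2471.02]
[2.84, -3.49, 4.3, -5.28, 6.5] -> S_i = 2.84*(-1.23)^i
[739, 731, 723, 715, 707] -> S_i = 739 + -8*i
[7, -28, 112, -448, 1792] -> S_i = 7*-4^i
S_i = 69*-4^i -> [69, -276, 1104, -4416, 17664]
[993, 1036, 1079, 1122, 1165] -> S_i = 993 + 43*i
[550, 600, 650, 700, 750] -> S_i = 550 + 50*i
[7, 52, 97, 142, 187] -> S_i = 7 + 45*i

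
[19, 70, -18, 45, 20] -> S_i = Random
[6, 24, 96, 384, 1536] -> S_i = 6*4^i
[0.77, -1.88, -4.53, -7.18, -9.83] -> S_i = 0.77 + -2.65*i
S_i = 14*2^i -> [14, 28, 56, 112, 224]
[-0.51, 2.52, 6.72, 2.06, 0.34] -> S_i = Random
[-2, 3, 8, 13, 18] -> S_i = -2 + 5*i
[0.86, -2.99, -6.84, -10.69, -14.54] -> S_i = 0.86 + -3.85*i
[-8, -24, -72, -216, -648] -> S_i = -8*3^i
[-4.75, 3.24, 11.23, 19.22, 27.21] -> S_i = -4.75 + 7.99*i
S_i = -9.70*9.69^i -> [-9.7, -93.99, -910.79, -8825.58, -85519.83]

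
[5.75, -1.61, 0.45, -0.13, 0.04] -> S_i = 5.75*(-0.28)^i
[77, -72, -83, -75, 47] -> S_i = Random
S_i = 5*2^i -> [5, 10, 20, 40, 80]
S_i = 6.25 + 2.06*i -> [6.25, 8.31, 10.37, 12.43, 14.49]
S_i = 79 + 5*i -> [79, 84, 89, 94, 99]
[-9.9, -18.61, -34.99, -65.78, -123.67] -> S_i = -9.90*1.88^i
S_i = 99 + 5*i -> [99, 104, 109, 114, 119]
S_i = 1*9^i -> [1, 9, 81, 729, 6561]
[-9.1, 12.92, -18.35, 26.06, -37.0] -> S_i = -9.10*(-1.42)^i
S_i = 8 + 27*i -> [8, 35, 62, 89, 116]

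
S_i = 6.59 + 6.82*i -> [6.59, 13.41, 20.23, 27.05, 33.87]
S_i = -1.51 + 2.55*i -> [-1.51, 1.04, 3.59, 6.14, 8.69]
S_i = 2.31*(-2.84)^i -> [2.31, -6.56, 18.63, -52.91, 150.27]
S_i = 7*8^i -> [7, 56, 448, 3584, 28672]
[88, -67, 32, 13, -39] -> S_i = Random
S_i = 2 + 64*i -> [2, 66, 130, 194, 258]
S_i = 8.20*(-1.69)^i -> [8.2, -13.86, 23.42, -39.58, 66.89]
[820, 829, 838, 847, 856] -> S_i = 820 + 9*i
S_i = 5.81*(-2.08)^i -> [5.81, -12.08, 25.14, -52.28, 108.75]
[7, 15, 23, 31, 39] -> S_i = 7 + 8*i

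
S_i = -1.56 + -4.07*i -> [-1.56, -5.63, -9.7, -13.77, -17.84]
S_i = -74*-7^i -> [-74, 518, -3626, 25382, -177674]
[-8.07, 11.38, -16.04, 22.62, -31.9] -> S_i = -8.07*(-1.41)^i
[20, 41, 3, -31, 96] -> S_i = Random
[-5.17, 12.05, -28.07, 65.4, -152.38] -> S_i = -5.17*(-2.33)^i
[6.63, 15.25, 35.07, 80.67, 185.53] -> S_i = 6.63*2.30^i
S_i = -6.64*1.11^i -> [-6.64, -7.37, -8.18, -9.08, -10.08]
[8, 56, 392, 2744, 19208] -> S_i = 8*7^i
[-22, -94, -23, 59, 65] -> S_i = Random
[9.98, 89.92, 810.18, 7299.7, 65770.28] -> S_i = 9.98*9.01^i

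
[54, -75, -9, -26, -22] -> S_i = Random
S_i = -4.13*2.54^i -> [-4.13, -10.49, -26.65, -67.68, -171.9]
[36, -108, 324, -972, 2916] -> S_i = 36*-3^i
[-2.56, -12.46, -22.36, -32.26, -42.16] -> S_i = -2.56 + -9.90*i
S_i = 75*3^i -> [75, 225, 675, 2025, 6075]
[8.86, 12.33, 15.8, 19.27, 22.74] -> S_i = 8.86 + 3.47*i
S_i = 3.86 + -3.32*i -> [3.86, 0.54, -2.78, -6.1, -9.42]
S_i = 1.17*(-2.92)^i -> [1.17, -3.42, 9.98, -29.13, 85.06]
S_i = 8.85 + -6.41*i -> [8.85, 2.44, -3.97, -10.38, -16.79]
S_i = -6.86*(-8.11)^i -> [-6.86, 55.63, -451.2, 3659.2, -29676.15]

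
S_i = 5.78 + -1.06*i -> [5.78, 4.72, 3.66, 2.6, 1.54]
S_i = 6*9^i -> [6, 54, 486, 4374, 39366]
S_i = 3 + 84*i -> [3, 87, 171, 255, 339]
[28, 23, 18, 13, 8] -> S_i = 28 + -5*i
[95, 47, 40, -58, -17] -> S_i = Random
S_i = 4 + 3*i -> [4, 7, 10, 13, 16]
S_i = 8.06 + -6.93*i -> [8.06, 1.13, -5.8, -12.73, -19.66]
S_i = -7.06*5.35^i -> [-7.06, -37.77, -202.07, -1081.1, -5783.89]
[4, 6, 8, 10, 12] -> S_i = 4 + 2*i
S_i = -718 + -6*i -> [-718, -724, -730, -736, -742]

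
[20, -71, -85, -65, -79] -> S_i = Random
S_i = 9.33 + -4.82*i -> [9.33, 4.51, -0.31, -5.13, -9.95]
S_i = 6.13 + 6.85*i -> [6.13, 12.98, 19.83, 26.68, 33.53]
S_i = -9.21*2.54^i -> [-9.21, -23.39, -59.42, -150.92, -383.35]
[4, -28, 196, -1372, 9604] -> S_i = 4*-7^i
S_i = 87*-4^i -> [87, -348, 1392, -5568, 22272]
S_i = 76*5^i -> [76, 380, 1900, 9500, 47500]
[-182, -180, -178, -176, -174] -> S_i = -182 + 2*i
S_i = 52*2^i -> [52, 104, 208, 416, 832]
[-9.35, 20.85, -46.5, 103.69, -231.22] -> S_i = -9.35*(-2.23)^i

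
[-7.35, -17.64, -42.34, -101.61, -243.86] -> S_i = -7.35*2.40^i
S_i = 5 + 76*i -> [5, 81, 157, 233, 309]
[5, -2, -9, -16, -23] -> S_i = 5 + -7*i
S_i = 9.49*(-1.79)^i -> [9.49, -16.99, 30.41, -54.43, 97.43]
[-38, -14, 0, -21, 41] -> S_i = Random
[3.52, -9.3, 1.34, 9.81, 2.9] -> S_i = Random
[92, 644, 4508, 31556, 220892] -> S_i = 92*7^i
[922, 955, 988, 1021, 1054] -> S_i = 922 + 33*i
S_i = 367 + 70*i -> [367, 437, 507, 577, 647]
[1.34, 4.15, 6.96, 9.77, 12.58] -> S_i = 1.34 + 2.81*i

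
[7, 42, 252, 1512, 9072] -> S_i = 7*6^i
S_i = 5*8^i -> [5, 40, 320, 2560, 20480]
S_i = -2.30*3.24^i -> [-2.3, -7.45, -24.14, -78.23, -253.46]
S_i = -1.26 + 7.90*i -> [-1.26, 6.64, 14.54, 22.44, 30.34]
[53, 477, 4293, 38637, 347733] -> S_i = 53*9^i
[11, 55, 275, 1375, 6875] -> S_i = 11*5^i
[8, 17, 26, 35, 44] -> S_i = 8 + 9*i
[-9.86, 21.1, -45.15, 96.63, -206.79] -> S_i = -9.86*(-2.14)^i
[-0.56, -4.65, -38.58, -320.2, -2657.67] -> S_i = -0.56*8.30^i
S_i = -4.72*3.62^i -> [-4.72, -17.09, -61.85, -223.91, -810.54]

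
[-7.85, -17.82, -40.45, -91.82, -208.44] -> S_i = -7.85*2.27^i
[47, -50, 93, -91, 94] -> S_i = Random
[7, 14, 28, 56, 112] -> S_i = 7*2^i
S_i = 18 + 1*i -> [18, 19, 20, 21, 22]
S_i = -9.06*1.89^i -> [-9.06, -17.12, -32.36, -61.17, -115.6]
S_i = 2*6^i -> [2, 12, 72, 432, 2592]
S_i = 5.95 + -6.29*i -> [5.95, -0.34, -6.63, -12.92, -19.21]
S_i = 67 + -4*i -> [67, 63, 59, 55, 51]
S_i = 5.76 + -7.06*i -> [5.76, -1.3, -8.36, -15.42, -22.48]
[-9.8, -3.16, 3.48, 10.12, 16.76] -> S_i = -9.80 + 6.64*i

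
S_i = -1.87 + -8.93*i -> [-1.87, -10.8, -19.73, -28.66, -37.59]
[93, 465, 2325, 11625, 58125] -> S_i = 93*5^i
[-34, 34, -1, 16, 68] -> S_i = Random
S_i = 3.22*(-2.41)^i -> [3.22, -7.76, 18.7, -45.07, 108.62]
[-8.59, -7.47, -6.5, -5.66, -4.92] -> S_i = -8.59*0.87^i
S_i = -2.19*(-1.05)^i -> [-2.19, 2.3, -2.41, 2.54, -2.66]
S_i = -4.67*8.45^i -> [-4.67, -39.46, -333.45, -2817.65, -23809.14]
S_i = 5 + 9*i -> [5, 14, 23, 32, 41]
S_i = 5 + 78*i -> [5, 83, 161, 239, 317]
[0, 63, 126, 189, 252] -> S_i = 0 + 63*i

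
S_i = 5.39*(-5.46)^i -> [5.39, -29.43, 160.68, -877.34, 4790.26]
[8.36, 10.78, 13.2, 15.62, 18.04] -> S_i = 8.36 + 2.42*i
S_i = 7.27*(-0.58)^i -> [7.27, -4.22, 2.45, -1.42, 0.82]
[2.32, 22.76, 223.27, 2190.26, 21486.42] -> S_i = 2.32*9.81^i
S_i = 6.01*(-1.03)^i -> [6.01, -6.19, 6.38, -6.57, 6.76]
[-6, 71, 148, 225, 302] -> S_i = -6 + 77*i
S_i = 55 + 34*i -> [55, 89, 123, 157, 191]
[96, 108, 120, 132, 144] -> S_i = 96 + 12*i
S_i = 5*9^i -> [5, 45, 405, 3645, 32805]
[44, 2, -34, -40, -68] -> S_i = Random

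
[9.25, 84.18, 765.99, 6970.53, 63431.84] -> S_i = 9.25*9.10^i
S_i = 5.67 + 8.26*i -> [5.67, 13.93, 22.19, 30.45, 38.71]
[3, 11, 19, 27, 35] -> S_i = 3 + 8*i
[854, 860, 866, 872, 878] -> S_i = 854 + 6*i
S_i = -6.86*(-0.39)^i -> [-6.86, 2.68, -1.04, 0.41, -0.16]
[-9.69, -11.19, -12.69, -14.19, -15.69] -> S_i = -9.69 + -1.50*i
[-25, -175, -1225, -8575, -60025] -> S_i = -25*7^i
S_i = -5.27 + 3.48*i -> [-5.27, -1.79, 1.69, 5.17, 8.65]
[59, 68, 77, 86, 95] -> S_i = 59 + 9*i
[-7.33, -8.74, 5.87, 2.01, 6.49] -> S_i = Random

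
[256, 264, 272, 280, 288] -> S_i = 256 + 8*i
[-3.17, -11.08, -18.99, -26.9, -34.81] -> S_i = -3.17 + -7.91*i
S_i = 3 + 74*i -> [3, 77, 151, 225, 299]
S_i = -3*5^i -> [-3, -15, -75, -375, -1875]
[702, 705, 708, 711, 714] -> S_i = 702 + 3*i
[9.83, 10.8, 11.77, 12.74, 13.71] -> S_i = 9.83 + 0.97*i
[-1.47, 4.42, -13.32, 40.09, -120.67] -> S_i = -1.47*(-3.01)^i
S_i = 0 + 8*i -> [0, 8, 16, 24, 32]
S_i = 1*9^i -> [1, 9, 81, 729, 6561]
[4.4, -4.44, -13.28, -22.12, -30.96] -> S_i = 4.40 + -8.84*i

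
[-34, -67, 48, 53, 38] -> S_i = Random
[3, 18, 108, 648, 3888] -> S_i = 3*6^i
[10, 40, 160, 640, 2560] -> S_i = 10*4^i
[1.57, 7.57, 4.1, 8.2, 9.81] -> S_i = Random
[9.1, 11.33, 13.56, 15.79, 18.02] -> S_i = 9.10 + 2.23*i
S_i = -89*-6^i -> [-89, 534, -3204, 19224, -115344]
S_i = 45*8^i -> [45, 360, 2880, 23040, 184320]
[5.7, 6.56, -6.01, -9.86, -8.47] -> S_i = Random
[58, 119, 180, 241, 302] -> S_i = 58 + 61*i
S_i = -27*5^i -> [-27, -135, -675, -3375, -16875]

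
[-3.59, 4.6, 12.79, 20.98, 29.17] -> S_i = -3.59 + 8.19*i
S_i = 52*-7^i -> [52, -364, 2548, -17836, 124852]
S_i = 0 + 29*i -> [0, 29, 58, 87, 116]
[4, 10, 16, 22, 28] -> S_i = 4 + 6*i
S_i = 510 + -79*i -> [510, 431, 352, 273, 194]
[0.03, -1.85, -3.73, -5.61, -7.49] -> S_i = 0.03 + -1.88*i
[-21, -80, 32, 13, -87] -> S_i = Random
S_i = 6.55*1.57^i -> [6.55, 10.28, 16.15, 25.35, 39.8]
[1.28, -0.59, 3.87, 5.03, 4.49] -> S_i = Random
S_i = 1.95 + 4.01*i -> [1.95, 5.96, 9.97, 13.98, 17.99]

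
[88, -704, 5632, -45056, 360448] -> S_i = 88*-8^i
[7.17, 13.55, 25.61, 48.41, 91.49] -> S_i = 7.17*1.89^i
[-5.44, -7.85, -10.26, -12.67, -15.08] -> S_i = -5.44 + -2.41*i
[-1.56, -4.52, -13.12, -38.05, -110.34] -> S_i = -1.56*2.90^i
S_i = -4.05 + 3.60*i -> [-4.05, -0.45, 3.15, 6.75, 10.35]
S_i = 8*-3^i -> [8, -24, 72, -216, 648]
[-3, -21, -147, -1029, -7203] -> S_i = -3*7^i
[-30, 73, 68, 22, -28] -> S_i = Random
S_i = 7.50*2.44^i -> [7.5, 18.3, 44.65, 108.95, 265.84]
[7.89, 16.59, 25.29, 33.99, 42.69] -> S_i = 7.89 + 8.70*i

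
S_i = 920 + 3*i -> [920, 923, 926, 929, 932]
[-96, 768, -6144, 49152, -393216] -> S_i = -96*-8^i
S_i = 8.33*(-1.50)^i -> [8.33, -12.5, 18.74, -28.11, 42.17]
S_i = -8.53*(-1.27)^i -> [-8.53, 10.83, -13.76, 17.47, -22.19]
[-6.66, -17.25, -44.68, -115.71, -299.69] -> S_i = -6.66*2.59^i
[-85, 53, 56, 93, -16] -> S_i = Random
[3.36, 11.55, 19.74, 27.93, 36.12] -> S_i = 3.36 + 8.19*i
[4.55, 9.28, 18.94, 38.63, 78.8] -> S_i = 4.55*2.04^i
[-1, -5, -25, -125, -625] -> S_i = -1*5^i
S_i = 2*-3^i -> [2, -6, 18, -54, 162]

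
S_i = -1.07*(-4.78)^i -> [-1.07, 5.11, -24.45, 116.86, -558.59]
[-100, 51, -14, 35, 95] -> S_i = Random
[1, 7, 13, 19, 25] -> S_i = 1 + 6*i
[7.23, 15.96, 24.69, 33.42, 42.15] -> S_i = 7.23 + 8.73*i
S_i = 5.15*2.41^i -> [5.15, 12.41, 29.91, 72.09, 173.73]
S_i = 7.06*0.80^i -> [7.06, 5.65, 4.52, 3.61, 2.89]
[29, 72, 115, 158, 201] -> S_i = 29 + 43*i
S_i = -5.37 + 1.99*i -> [-5.37, -3.38, -1.39, 0.6, 2.59]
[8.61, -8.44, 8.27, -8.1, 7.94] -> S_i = 8.61*(-0.98)^i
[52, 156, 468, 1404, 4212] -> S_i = 52*3^i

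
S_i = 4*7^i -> [4, 28, 196, 1372, 9604]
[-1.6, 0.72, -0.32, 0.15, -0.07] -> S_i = -1.60*(-0.45)^i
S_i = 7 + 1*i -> [7, 8, 9, 10, 11]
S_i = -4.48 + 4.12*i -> [-4.48, -0.36, 3.76, 7.88, 12.0]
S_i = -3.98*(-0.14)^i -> [-3.98, 0.56, -0.08, 0.01, -0.0]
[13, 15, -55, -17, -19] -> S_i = Random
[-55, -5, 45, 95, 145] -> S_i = -55 + 50*i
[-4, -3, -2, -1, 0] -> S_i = -4 + 1*i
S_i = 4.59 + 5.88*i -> [4.59, 10.47, 16.35, 22.23, 28.11]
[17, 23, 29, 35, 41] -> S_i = 17 + 6*i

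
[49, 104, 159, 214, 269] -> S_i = 49 + 55*i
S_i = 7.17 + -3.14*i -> [7.17, 4.03, 0.89, -2.25, -5.39]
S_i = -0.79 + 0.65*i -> [-0.79, -0.14, 0.51, 1.16, 1.81]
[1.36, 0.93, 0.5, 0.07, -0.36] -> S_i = 1.36 + -0.43*i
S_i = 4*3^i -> [4, 12, 36, 108, 324]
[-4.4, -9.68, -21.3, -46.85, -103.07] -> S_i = -4.40*2.20^i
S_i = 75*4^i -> [75, 300, 1200, 4800, 19200]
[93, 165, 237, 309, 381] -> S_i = 93 + 72*i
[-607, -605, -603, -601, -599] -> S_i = -607 + 2*i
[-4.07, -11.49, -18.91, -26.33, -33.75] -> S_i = -4.07 + -7.42*i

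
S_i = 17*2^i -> [17, 34, 68, 136, 272]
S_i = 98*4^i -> [98, 392, 1568, 6272, 25088]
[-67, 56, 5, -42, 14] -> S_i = Random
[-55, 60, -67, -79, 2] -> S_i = Random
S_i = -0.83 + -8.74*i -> [-0.83, -9.57, -18.31, -27.05, -35.79]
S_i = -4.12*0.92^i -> [-4.12, -3.79, -3.49, -3.21, -2.95]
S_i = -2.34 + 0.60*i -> [-2.34, -1.74, -1.14, -0.54, 0.06]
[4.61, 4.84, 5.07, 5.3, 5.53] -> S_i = 4.61 + 0.23*i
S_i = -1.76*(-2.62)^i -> [-1.76, 4.61, -12.08, 31.65, -82.93]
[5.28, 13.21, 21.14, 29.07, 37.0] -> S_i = 5.28 + 7.93*i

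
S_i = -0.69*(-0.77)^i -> [-0.69, 0.53, -0.41, 0.32, -0.24]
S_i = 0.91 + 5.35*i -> [0.91, 6.26, 11.61, 16.96, 22.31]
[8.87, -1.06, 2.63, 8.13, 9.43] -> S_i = Random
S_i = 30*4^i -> [30, 120, 480, 1920, 7680]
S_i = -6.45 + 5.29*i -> [-6.45, -1.16, 4.13, 9.42, 14.71]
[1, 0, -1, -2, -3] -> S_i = 1 + -1*i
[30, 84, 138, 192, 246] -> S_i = 30 + 54*i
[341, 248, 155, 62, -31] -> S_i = 341 + -93*i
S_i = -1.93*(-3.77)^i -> [-1.93, 7.28, -27.43, 103.41, -389.87]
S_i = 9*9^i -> [9, 81, 729, 6561, 59049]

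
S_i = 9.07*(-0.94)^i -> [9.07, -8.53, 8.01, -7.53, 7.08]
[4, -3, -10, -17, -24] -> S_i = 4 + -7*i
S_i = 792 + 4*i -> [792, 796, 800, 804, 808]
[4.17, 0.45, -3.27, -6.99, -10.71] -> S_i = 4.17 + -3.72*i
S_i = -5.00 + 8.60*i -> [-5.0, 3.6, 12.2, 20.8, 29.4]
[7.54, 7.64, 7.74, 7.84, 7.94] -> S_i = 7.54 + 0.10*i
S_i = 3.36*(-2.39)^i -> [3.36, -8.03, 19.19, -45.87, 109.63]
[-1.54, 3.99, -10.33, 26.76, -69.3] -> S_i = -1.54*(-2.59)^i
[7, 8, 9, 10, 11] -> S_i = 7 + 1*i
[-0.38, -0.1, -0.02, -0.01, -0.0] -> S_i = -0.38*0.25^i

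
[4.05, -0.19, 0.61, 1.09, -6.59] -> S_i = Random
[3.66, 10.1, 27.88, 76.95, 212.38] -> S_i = 3.66*2.76^i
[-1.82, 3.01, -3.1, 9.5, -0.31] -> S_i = Random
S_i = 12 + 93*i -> [12, 105, 198, 291, 384]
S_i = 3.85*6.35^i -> [3.85, 24.45, 155.24, 985.78, 6259.73]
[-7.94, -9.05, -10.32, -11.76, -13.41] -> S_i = -7.94*1.14^i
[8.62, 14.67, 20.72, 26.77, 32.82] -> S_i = 8.62 + 6.05*i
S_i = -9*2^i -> [-9, -18, -36, -72, -144]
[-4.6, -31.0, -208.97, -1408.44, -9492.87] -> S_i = -4.60*6.74^i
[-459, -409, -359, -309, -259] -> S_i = -459 + 50*i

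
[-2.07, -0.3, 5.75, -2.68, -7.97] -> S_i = Random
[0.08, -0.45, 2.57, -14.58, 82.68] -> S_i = 0.08*(-5.67)^i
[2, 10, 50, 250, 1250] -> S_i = 2*5^i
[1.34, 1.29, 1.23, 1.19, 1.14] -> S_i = 1.34*0.96^i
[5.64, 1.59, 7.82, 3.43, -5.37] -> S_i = Random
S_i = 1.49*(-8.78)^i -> [1.49, -13.08, 114.86, -1008.49, 8854.51]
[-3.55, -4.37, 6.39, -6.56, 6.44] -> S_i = Random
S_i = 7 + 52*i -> [7, 59, 111, 163, 215]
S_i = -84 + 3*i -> [-84, -81, -78, -75, -72]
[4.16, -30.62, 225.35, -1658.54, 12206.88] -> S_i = 4.16*(-7.36)^i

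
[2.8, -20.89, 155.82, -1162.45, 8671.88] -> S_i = 2.80*(-7.46)^i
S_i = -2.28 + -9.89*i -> [-2.28, -12.17, -22.06, -31.95, -41.84]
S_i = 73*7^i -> [73, 511, 3577, 25039, 175273]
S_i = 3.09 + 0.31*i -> [3.09, 3.4, 3.71, 4.02, 4.33]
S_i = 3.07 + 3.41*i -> [3.07, 6.48, 9.89, 13.3, 16.71]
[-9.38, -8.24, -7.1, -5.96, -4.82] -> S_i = -9.38 + 1.14*i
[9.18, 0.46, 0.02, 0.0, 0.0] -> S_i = 9.18*0.05^i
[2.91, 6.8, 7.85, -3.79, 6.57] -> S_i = Random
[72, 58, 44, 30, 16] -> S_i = 72 + -14*i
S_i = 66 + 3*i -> [66, 69, 72, 75, 78]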